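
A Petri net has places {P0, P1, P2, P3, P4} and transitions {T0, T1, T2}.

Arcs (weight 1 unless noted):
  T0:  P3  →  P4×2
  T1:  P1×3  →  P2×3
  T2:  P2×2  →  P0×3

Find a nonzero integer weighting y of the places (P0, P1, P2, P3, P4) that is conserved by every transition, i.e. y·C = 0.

Incidence matrix C (rows=places, cols=transitions):
       T0   T1   T2
   P0   0    0    3
   P1   0   -3    0
   P2   0    3   -2
   P3  -1    0    0
   P4   2    0    0

Candidate y = [2, 3, 3, 0, 0]; check y·C column-wise:
  col T0: 2·0 + 3·0 + 3·0 + 0·-1 + 0·2 = 0
  col T1: 2·0 + 3·-3 + 3·3 = 0
  col T2: 2·3 + 3·0 + 3·-2 = 0

y = (P0:2, P1:3, P2:3, P3:0, P4:0)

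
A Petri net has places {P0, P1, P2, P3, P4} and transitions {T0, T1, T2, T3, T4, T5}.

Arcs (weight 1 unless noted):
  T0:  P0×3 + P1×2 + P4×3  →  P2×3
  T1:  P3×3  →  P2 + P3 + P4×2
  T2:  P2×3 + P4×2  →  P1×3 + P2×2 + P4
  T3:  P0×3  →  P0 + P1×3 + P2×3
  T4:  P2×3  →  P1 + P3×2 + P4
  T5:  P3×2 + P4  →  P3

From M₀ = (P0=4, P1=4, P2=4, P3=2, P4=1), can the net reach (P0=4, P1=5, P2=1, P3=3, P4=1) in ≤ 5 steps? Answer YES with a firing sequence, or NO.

step 1: fire T4:  (P0=4, P1=4, P2=4, P3=2, P4=1) → (P0=4, P1=5, P2=1, P3=4, P4=2)
step 2: fire T5:  (P0=4, P1=5, P2=1, P3=4, P4=2) → (P0=4, P1=5, P2=1, P3=3, P4=1)

YES — reachable via ⟨T4, T5⟩ (2 firings)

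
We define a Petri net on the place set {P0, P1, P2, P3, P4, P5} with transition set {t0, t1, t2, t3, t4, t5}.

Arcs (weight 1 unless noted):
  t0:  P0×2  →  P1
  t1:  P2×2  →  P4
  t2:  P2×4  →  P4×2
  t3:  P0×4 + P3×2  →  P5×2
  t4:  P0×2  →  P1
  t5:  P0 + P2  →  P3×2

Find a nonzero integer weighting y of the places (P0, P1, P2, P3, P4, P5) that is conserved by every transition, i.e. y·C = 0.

Incidence matrix C (rows=places, cols=transitions):
       t0   t1   t2   t3   t4   t5
   P0  -2    0    0   -4   -2   -1
   P1   1    0    0    0    1    0
   P2   0   -2   -4    0    0   -1
   P3   0    0    0   -2    0    2
   P4   0    1    2    0    0    0
   P5   0    0    0    2    0    0

Candidate y = [1, 2, -5, -2, -10, 0]; check y·C column-wise:
  col t0: 1·-2 + 2·1 + -5·0 + -2·0 + -10·0 = 0
  col t1: 1·0 + 2·0 + -5·-2 + -2·0 + -10·1 = 0
  col t2: 1·0 + 2·0 + -5·-4 + -2·0 + -10·2 = 0
  col t3: 1·-4 + 2·0 + -5·0 + -2·-2 + -10·0 + 0·2 = 0
  col t4: 1·-2 + 2·1 + -5·0 + -2·0 + -10·0 = 0
  col t5: 1·-1 + 2·0 + -5·-1 + -2·2 + -10·0 = 0

y = (P0:1, P1:2, P2:-5, P3:-2, P4:-10, P5:0)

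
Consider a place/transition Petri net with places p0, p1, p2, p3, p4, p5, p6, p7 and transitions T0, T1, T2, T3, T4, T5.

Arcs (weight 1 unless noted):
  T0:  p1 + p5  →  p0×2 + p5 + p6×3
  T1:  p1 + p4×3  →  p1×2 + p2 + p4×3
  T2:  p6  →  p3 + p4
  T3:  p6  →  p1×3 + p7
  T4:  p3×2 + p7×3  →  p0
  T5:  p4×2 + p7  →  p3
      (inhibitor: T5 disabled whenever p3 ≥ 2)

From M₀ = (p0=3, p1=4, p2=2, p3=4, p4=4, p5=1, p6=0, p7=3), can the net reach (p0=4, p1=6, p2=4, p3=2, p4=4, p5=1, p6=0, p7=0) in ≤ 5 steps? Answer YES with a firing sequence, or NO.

step 1: fire T1:  (p0=3, p1=4, p2=2, p3=4, p4=4, p5=1, p6=0, p7=3) → (p0=3, p1=5, p2=3, p3=4, p4=4, p5=1, p6=0, p7=3)
step 2: fire T1:  (p0=3, p1=5, p2=3, p3=4, p4=4, p5=1, p6=0, p7=3) → (p0=3, p1=6, p2=4, p3=4, p4=4, p5=1, p6=0, p7=3)
step 3: fire T4:  (p0=3, p1=6, p2=4, p3=4, p4=4, p5=1, p6=0, p7=3) → (p0=4, p1=6, p2=4, p3=2, p4=4, p5=1, p6=0, p7=0)

YES — reachable via ⟨T1, T1, T4⟩ (3 firings)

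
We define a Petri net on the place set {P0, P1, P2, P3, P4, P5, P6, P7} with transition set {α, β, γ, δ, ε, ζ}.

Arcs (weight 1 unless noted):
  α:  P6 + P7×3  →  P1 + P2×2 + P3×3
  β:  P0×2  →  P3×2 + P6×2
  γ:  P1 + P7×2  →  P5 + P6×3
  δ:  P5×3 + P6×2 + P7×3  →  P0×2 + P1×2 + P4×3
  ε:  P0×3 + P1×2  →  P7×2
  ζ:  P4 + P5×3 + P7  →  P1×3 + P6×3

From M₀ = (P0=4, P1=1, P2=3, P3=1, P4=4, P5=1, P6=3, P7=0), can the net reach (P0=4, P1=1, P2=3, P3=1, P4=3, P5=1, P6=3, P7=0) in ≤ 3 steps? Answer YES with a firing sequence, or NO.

NO — not reachable within 3 firings

depth 0: 1 marking
depth 1: 2 markings reached so far
depth 2: 3 markings reached so far
depth 3: 3 markings reached so far
(frontier empty at depth 3; search complete)
target is not among the 3 markings reachable within 3 steps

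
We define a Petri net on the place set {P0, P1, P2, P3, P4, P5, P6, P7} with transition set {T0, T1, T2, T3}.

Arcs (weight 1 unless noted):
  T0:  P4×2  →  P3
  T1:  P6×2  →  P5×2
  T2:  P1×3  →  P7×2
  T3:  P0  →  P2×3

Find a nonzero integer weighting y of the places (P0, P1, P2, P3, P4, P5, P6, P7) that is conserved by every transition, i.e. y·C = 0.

y = (P0:3, P1:0, P2:1, P3:0, P4:0, P5:0, P6:0, P7:0)

Incidence matrix C (rows=places, cols=transitions):
       T0   T1   T2   T3
   P0   0    0    0   -1
   P1   0    0   -3    0
   P2   0    0    0    3
   P3   1    0    0    0
   P4  -2    0    0    0
   P5   0    2    0    0
   P6   0   -2    0    0
   P7   0    0    2    0

Candidate y = [3, 0, 1, 0, 0, 0, 0, 0]; check y·C column-wise:
  col T0: 3·0 + 1·0 + 0·1 + 0·-2 = 0
  col T1: 3·0 + 1·0 + 0·2 + 0·-2 = 0
  col T2: 3·0 + 0·-3 + 1·0 + 0·2 = 0
  col T3: 3·-1 + 1·3 = 0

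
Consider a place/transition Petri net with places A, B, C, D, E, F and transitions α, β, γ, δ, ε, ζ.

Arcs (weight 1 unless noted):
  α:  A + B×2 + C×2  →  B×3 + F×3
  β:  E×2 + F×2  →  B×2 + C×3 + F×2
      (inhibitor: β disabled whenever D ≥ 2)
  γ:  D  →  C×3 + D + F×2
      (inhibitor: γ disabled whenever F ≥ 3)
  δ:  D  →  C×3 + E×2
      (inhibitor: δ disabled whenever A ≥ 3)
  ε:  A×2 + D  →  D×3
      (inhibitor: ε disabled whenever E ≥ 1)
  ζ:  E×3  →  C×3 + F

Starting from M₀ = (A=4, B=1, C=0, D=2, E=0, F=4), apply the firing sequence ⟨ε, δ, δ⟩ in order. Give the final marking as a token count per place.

(A=2, B=1, C=6, D=2, E=4, F=4)

step 1: fire ε:  (A=4, B=1, C=0, D=2, E=0, F=4) → (A=2, B=1, C=0, D=4, E=0, F=4)
step 2: fire δ:  (A=2, B=1, C=0, D=4, E=0, F=4) → (A=2, B=1, C=3, D=3, E=2, F=4)
step 3: fire δ:  (A=2, B=1, C=3, D=3, E=2, F=4) → (A=2, B=1, C=6, D=2, E=4, F=4)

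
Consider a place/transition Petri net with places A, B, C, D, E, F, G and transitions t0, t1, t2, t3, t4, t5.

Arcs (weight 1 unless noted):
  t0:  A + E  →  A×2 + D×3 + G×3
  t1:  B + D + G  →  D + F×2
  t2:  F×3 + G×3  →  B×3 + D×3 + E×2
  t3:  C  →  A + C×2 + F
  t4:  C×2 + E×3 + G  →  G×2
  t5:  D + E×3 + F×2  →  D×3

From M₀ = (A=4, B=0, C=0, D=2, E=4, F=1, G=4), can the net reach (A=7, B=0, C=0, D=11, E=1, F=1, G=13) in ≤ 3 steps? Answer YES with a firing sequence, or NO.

YES — reachable via ⟨t0, t0, t0⟩ (3 firings)

step 1: fire t0:  (A=4, B=0, C=0, D=2, E=4, F=1, G=4) → (A=5, B=0, C=0, D=5, E=3, F=1, G=7)
step 2: fire t0:  (A=5, B=0, C=0, D=5, E=3, F=1, G=7) → (A=6, B=0, C=0, D=8, E=2, F=1, G=10)
step 3: fire t0:  (A=6, B=0, C=0, D=8, E=2, F=1, G=10) → (A=7, B=0, C=0, D=11, E=1, F=1, G=13)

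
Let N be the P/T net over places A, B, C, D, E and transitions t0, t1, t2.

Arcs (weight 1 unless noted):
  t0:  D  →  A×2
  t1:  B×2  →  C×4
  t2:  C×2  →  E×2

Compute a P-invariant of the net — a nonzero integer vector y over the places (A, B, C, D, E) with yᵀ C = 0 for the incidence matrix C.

Incidence matrix C (rows=places, cols=transitions):
       t0   t1   t2
    A   2    0    0
    B   0   -2    0
    C   0    4   -2
    D  -1    0    0
    E   0    0    2

Candidate y = [1, 0, 0, 2, 0]; check y·C column-wise:
  col t0: 1·2 + 2·-1 = 0
  col t1: 1·0 + 0·-2 + 0·4 + 2·0 = 0
  col t2: 1·0 + 0·-2 + 2·0 + 0·2 = 0

y = (A:1, B:0, C:0, D:2, E:0)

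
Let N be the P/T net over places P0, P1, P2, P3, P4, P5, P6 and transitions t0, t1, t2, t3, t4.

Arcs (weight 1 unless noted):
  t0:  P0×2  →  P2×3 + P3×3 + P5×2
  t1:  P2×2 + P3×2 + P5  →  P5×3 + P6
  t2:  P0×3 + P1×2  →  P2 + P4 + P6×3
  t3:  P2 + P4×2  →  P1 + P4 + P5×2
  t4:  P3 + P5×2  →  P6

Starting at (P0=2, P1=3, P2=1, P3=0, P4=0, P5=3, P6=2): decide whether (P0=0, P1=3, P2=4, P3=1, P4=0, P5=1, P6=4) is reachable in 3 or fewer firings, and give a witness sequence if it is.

step 1: fire t0:  (P0=2, P1=3, P2=1, P3=0, P4=0, P5=3, P6=2) → (P0=0, P1=3, P2=4, P3=3, P4=0, P5=5, P6=2)
step 2: fire t4:  (P0=0, P1=3, P2=4, P3=3, P4=0, P5=5, P6=2) → (P0=0, P1=3, P2=4, P3=2, P4=0, P5=3, P6=3)
step 3: fire t4:  (P0=0, P1=3, P2=4, P3=2, P4=0, P5=3, P6=3) → (P0=0, P1=3, P2=4, P3=1, P4=0, P5=1, P6=4)

YES — reachable via ⟨t0, t4, t4⟩ (3 firings)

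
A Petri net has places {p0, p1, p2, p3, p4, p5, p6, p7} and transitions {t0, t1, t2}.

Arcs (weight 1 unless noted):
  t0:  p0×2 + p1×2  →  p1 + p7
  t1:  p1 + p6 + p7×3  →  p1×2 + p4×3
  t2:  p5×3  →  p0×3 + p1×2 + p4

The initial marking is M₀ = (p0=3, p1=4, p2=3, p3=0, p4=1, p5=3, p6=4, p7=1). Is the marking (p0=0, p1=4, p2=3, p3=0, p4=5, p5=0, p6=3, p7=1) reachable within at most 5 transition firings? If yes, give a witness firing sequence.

YES — reachable via ⟨t0, t2, t0, t0, t1⟩ (5 firings)

step 1: fire t0:  (p0=3, p1=4, p2=3, p3=0, p4=1, p5=3, p6=4, p7=1) → (p0=1, p1=3, p2=3, p3=0, p4=1, p5=3, p6=4, p7=2)
step 2: fire t2:  (p0=1, p1=3, p2=3, p3=0, p4=1, p5=3, p6=4, p7=2) → (p0=4, p1=5, p2=3, p3=0, p4=2, p5=0, p6=4, p7=2)
step 3: fire t0:  (p0=4, p1=5, p2=3, p3=0, p4=2, p5=0, p6=4, p7=2) → (p0=2, p1=4, p2=3, p3=0, p4=2, p5=0, p6=4, p7=3)
step 4: fire t0:  (p0=2, p1=4, p2=3, p3=0, p4=2, p5=0, p6=4, p7=3) → (p0=0, p1=3, p2=3, p3=0, p4=2, p5=0, p6=4, p7=4)
step 5: fire t1:  (p0=0, p1=3, p2=3, p3=0, p4=2, p5=0, p6=4, p7=4) → (p0=0, p1=4, p2=3, p3=0, p4=5, p5=0, p6=3, p7=1)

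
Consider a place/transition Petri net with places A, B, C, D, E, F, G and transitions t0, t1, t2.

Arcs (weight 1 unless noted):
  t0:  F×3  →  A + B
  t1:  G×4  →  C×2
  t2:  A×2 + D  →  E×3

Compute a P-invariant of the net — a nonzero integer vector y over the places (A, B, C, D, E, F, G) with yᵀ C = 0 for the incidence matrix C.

Incidence matrix C (rows=places, cols=transitions):
       t0   t1   t2
    A   1    0   -2
    B   1    0    0
    C   0    2    0
    D   0    0   -1
    E   0    0    3
    F  -3    0    0
    G   0   -4    0

Candidate y = [1, -1, 0, -2, 0, 0, 0]; check y·C column-wise:
  col t0: 1·1 + -1·1 + -2·0 + 0·-3 = 0
  col t1: 1·0 + -1·0 + 0·2 + -2·0 + 0·-4 = 0
  col t2: 1·-2 + -1·0 + -2·-1 + 0·3 = 0

y = (A:1, B:-1, C:0, D:-2, E:0, F:0, G:0)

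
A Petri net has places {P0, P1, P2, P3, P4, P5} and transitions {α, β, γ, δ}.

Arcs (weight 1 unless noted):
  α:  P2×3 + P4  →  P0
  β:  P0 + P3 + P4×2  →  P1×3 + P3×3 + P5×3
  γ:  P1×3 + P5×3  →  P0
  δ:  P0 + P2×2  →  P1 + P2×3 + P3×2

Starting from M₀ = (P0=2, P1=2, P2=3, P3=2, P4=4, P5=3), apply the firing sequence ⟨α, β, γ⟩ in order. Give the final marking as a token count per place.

step 1: fire α:  (P0=2, P1=2, P2=3, P3=2, P4=4, P5=3) → (P0=3, P1=2, P2=0, P3=2, P4=3, P5=3)
step 2: fire β:  (P0=3, P1=2, P2=0, P3=2, P4=3, P5=3) → (P0=2, P1=5, P2=0, P3=4, P4=1, P5=6)
step 3: fire γ:  (P0=2, P1=5, P2=0, P3=4, P4=1, P5=6) → (P0=3, P1=2, P2=0, P3=4, P4=1, P5=3)

(P0=3, P1=2, P2=0, P3=4, P4=1, P5=3)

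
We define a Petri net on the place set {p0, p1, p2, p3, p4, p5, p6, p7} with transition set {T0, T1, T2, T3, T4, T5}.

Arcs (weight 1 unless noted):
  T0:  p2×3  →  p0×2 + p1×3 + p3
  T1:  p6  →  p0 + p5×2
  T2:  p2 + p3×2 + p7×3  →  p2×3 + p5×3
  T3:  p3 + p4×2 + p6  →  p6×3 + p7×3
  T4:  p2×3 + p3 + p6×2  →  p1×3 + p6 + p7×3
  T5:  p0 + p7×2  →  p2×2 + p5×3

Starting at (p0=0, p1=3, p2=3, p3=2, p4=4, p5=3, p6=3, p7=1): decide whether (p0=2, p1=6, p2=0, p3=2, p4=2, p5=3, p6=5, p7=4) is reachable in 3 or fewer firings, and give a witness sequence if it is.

YES — reachable via ⟨T0, T3⟩ (2 firings)

step 1: fire T0:  (p0=0, p1=3, p2=3, p3=2, p4=4, p5=3, p6=3, p7=1) → (p0=2, p1=6, p2=0, p3=3, p4=4, p5=3, p6=3, p7=1)
step 2: fire T3:  (p0=2, p1=6, p2=0, p3=3, p4=4, p5=3, p6=3, p7=1) → (p0=2, p1=6, p2=0, p3=2, p4=2, p5=3, p6=5, p7=4)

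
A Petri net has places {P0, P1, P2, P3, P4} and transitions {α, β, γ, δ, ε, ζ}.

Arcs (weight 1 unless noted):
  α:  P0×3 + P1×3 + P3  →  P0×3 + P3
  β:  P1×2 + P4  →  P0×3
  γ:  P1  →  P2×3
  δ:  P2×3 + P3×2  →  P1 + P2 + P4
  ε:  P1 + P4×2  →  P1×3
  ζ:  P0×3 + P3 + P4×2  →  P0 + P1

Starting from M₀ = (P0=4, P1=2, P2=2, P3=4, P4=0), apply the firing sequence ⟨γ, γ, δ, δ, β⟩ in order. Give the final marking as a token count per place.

step 1: fire γ:  (P0=4, P1=2, P2=2, P3=4, P4=0) → (P0=4, P1=1, P2=5, P3=4, P4=0)
step 2: fire γ:  (P0=4, P1=1, P2=5, P3=4, P4=0) → (P0=4, P1=0, P2=8, P3=4, P4=0)
step 3: fire δ:  (P0=4, P1=0, P2=8, P3=4, P4=0) → (P0=4, P1=1, P2=6, P3=2, P4=1)
step 4: fire δ:  (P0=4, P1=1, P2=6, P3=2, P4=1) → (P0=4, P1=2, P2=4, P3=0, P4=2)
step 5: fire β:  (P0=4, P1=2, P2=4, P3=0, P4=2) → (P0=7, P1=0, P2=4, P3=0, P4=1)

(P0=7, P1=0, P2=4, P3=0, P4=1)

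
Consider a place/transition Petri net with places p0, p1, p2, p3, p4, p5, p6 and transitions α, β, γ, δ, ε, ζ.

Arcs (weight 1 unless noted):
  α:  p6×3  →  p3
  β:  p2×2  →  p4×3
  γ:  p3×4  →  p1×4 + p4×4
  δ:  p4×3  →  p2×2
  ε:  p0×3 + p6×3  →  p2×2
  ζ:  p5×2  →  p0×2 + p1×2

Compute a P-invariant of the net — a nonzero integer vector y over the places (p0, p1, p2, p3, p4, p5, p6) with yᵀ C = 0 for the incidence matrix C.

Incidence matrix C (rows=places, cols=transitions):
        α    β    γ    δ    ε    ζ
   p0   0    0    0    0   -3    2
   p1   0    0    4    0    0    2
   p2   0   -2    0    2    2    0
   p3   1    0   -4    0    0    0
   p4   0    3    4   -3    0    0
   p5   0    0    0    0    0   -2
   p6  -3    0    0    0   -3    0

Candidate y = [2, -2, 3, 0, 2, 0, 0]; check y·C column-wise:
  col α: 2·0 + -2·0 + 3·0 + 0·1 + 2·0 + 0·-3 = 0
  col β: 2·0 + -2·0 + 3·-2 + 2·3 = 0
  col γ: 2·0 + -2·4 + 3·0 + 0·-4 + 2·4 = 0
  col δ: 2·0 + -2·0 + 3·2 + 2·-3 = 0
  col ε: 2·-3 + -2·0 + 3·2 + 2·0 + 0·-3 = 0
  col ζ: 2·2 + -2·2 + 3·0 + 2·0 + 0·-2 = 0

y = (p0:2, p1:-2, p2:3, p3:0, p4:2, p5:0, p6:0)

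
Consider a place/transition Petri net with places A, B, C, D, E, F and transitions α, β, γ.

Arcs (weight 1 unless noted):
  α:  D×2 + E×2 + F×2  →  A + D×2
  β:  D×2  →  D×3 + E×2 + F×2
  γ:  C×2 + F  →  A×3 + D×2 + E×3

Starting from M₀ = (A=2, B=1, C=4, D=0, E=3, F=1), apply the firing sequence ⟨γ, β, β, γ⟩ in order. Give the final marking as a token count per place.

step 1: fire γ:  (A=2, B=1, C=4, D=0, E=3, F=1) → (A=5, B=1, C=2, D=2, E=6, F=0)
step 2: fire β:  (A=5, B=1, C=2, D=2, E=6, F=0) → (A=5, B=1, C=2, D=3, E=8, F=2)
step 3: fire β:  (A=5, B=1, C=2, D=3, E=8, F=2) → (A=5, B=1, C=2, D=4, E=10, F=4)
step 4: fire γ:  (A=5, B=1, C=2, D=4, E=10, F=4) → (A=8, B=1, C=0, D=6, E=13, F=3)

(A=8, B=1, C=0, D=6, E=13, F=3)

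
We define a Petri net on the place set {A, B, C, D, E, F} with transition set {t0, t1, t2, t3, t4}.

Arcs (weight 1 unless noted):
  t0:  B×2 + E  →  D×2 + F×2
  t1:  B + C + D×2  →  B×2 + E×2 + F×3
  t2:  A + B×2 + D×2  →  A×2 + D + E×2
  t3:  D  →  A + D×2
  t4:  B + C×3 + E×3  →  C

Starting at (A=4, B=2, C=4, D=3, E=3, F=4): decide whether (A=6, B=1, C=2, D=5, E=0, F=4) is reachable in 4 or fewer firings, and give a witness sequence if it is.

YES — reachable via ⟨t3, t3, t4⟩ (3 firings)

step 1: fire t3:  (A=4, B=2, C=4, D=3, E=3, F=4) → (A=5, B=2, C=4, D=4, E=3, F=4)
step 2: fire t3:  (A=5, B=2, C=4, D=4, E=3, F=4) → (A=6, B=2, C=4, D=5, E=3, F=4)
step 3: fire t4:  (A=6, B=2, C=4, D=5, E=3, F=4) → (A=6, B=1, C=2, D=5, E=0, F=4)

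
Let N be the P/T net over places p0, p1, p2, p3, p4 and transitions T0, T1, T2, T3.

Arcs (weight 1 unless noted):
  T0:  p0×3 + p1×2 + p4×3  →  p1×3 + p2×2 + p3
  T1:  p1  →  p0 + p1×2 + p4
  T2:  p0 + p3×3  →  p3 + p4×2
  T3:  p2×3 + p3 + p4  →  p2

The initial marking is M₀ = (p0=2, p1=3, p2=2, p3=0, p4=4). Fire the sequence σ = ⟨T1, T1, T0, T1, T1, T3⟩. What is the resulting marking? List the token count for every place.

step 1: fire T1:  (p0=2, p1=3, p2=2, p3=0, p4=4) → (p0=3, p1=4, p2=2, p3=0, p4=5)
step 2: fire T1:  (p0=3, p1=4, p2=2, p3=0, p4=5) → (p0=4, p1=5, p2=2, p3=0, p4=6)
step 3: fire T0:  (p0=4, p1=5, p2=2, p3=0, p4=6) → (p0=1, p1=6, p2=4, p3=1, p4=3)
step 4: fire T1:  (p0=1, p1=6, p2=4, p3=1, p4=3) → (p0=2, p1=7, p2=4, p3=1, p4=4)
step 5: fire T1:  (p0=2, p1=7, p2=4, p3=1, p4=4) → (p0=3, p1=8, p2=4, p3=1, p4=5)
step 6: fire T3:  (p0=3, p1=8, p2=4, p3=1, p4=5) → (p0=3, p1=8, p2=2, p3=0, p4=4)

(p0=3, p1=8, p2=2, p3=0, p4=4)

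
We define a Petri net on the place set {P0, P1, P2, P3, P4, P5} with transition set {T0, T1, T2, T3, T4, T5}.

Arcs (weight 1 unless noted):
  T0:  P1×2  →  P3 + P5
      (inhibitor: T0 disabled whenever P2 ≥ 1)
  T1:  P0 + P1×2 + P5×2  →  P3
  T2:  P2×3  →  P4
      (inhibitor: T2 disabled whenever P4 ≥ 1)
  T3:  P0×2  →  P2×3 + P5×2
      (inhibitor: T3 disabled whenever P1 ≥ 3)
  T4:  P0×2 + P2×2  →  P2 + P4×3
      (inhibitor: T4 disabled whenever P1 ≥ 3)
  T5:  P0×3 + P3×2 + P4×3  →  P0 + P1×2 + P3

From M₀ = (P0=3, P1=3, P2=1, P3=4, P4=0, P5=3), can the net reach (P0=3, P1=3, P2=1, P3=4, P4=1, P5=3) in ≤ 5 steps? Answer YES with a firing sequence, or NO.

NO — not reachable within 5 firings

depth 0: 1 marking
depth 1: 2 markings reached so far
depth 2: 3 markings reached so far
depth 3: 4 markings reached so far
depth 4: 4 markings reached so far
(frontier empty at depth 4; search complete)
target is not among the 4 markings reachable within 5 steps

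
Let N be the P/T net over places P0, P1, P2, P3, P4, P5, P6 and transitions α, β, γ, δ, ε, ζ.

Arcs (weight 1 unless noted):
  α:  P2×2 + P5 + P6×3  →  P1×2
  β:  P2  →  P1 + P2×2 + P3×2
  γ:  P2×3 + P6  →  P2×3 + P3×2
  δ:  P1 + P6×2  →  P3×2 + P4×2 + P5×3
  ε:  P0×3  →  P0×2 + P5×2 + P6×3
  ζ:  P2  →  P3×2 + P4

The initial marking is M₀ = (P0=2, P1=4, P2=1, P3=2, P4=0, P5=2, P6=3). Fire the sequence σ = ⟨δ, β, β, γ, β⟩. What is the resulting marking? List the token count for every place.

(P0=2, P1=6, P2=4, P3=12, P4=2, P5=5, P6=0)

step 1: fire δ:  (P0=2, P1=4, P2=1, P3=2, P4=0, P5=2, P6=3) → (P0=2, P1=3, P2=1, P3=4, P4=2, P5=5, P6=1)
step 2: fire β:  (P0=2, P1=3, P2=1, P3=4, P4=2, P5=5, P6=1) → (P0=2, P1=4, P2=2, P3=6, P4=2, P5=5, P6=1)
step 3: fire β:  (P0=2, P1=4, P2=2, P3=6, P4=2, P5=5, P6=1) → (P0=2, P1=5, P2=3, P3=8, P4=2, P5=5, P6=1)
step 4: fire γ:  (P0=2, P1=5, P2=3, P3=8, P4=2, P5=5, P6=1) → (P0=2, P1=5, P2=3, P3=10, P4=2, P5=5, P6=0)
step 5: fire β:  (P0=2, P1=5, P2=3, P3=10, P4=2, P5=5, P6=0) → (P0=2, P1=6, P2=4, P3=12, P4=2, P5=5, P6=0)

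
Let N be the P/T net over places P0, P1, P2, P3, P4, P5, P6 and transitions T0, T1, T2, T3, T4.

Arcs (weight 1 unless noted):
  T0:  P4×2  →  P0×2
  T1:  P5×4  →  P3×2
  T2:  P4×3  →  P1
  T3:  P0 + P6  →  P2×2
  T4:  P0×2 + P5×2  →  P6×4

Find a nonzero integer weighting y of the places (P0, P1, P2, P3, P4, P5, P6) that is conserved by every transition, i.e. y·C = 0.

Incidence matrix C (rows=places, cols=transitions):
       T0   T1   T2   T3   T4
   P0   2    0    0   -1   -2
   P1   0    0    1    0    0
   P2   0    0    0    2    0
   P3   0    2    0    0    0
   P4  -2    0   -3    0    0
   P5   0   -4    0    0   -2
   P6   0    0    0   -1    4

Candidate y = [2, 6, 1, -4, 2, -2, 0]; check y·C column-wise:
  col T0: 2·2 + 6·0 + 1·0 + -4·0 + 2·-2 + -2·0 = 0
  col T1: 2·0 + 6·0 + 1·0 + -4·2 + 2·0 + -2·-4 = 0
  col T2: 2·0 + 6·1 + 1·0 + -4·0 + 2·-3 + -2·0 = 0
  col T3: 2·-1 + 6·0 + 1·2 + -4·0 + 2·0 + -2·0 + 0·-1 = 0
  col T4: 2·-2 + 6·0 + 1·0 + -4·0 + 2·0 + -2·-2 + 0·4 = 0

y = (P0:2, P1:6, P2:1, P3:-4, P4:2, P5:-2, P6:0)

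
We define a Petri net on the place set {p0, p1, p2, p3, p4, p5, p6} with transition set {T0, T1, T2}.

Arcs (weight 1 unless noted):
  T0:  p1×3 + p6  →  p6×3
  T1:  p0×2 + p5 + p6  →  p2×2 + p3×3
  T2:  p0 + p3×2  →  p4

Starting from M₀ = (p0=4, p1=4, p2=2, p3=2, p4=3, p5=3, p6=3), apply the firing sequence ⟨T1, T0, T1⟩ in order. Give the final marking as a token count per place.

(p0=0, p1=1, p2=6, p3=8, p4=3, p5=1, p6=3)

step 1: fire T1:  (p0=4, p1=4, p2=2, p3=2, p4=3, p5=3, p6=3) → (p0=2, p1=4, p2=4, p3=5, p4=3, p5=2, p6=2)
step 2: fire T0:  (p0=2, p1=4, p2=4, p3=5, p4=3, p5=2, p6=2) → (p0=2, p1=1, p2=4, p3=5, p4=3, p5=2, p6=4)
step 3: fire T1:  (p0=2, p1=1, p2=4, p3=5, p4=3, p5=2, p6=4) → (p0=0, p1=1, p2=6, p3=8, p4=3, p5=1, p6=3)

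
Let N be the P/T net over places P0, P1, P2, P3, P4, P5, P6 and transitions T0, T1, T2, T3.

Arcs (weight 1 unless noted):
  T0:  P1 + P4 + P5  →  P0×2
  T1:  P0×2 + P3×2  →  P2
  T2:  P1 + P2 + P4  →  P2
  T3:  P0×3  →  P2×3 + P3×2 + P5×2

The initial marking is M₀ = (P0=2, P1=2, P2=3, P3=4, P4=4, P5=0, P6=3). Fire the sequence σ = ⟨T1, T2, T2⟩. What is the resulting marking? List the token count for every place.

(P0=0, P1=0, P2=4, P3=2, P4=2, P5=0, P6=3)

step 1: fire T1:  (P0=2, P1=2, P2=3, P3=4, P4=4, P5=0, P6=3) → (P0=0, P1=2, P2=4, P3=2, P4=4, P5=0, P6=3)
step 2: fire T2:  (P0=0, P1=2, P2=4, P3=2, P4=4, P5=0, P6=3) → (P0=0, P1=1, P2=4, P3=2, P4=3, P5=0, P6=3)
step 3: fire T2:  (P0=0, P1=1, P2=4, P3=2, P4=3, P5=0, P6=3) → (P0=0, P1=0, P2=4, P3=2, P4=2, P5=0, P6=3)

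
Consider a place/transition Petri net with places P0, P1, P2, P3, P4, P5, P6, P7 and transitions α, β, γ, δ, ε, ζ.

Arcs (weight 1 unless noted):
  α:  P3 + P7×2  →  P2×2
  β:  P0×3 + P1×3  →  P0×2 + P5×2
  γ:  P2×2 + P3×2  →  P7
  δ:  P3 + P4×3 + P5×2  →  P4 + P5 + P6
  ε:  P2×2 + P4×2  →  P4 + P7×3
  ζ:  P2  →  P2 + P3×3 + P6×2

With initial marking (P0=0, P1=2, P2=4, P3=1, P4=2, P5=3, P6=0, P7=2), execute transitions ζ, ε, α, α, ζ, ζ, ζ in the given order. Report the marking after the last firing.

(P0=0, P1=2, P2=6, P3=11, P4=1, P5=3, P6=8, P7=1)

step 1: fire ζ:  (P0=0, P1=2, P2=4, P3=1, P4=2, P5=3, P6=0, P7=2) → (P0=0, P1=2, P2=4, P3=4, P4=2, P5=3, P6=2, P7=2)
step 2: fire ε:  (P0=0, P1=2, P2=4, P3=4, P4=2, P5=3, P6=2, P7=2) → (P0=0, P1=2, P2=2, P3=4, P4=1, P5=3, P6=2, P7=5)
step 3: fire α:  (P0=0, P1=2, P2=2, P3=4, P4=1, P5=3, P6=2, P7=5) → (P0=0, P1=2, P2=4, P3=3, P4=1, P5=3, P6=2, P7=3)
step 4: fire α:  (P0=0, P1=2, P2=4, P3=3, P4=1, P5=3, P6=2, P7=3) → (P0=0, P1=2, P2=6, P3=2, P4=1, P5=3, P6=2, P7=1)
step 5: fire ζ:  (P0=0, P1=2, P2=6, P3=2, P4=1, P5=3, P6=2, P7=1) → (P0=0, P1=2, P2=6, P3=5, P4=1, P5=3, P6=4, P7=1)
step 6: fire ζ:  (P0=0, P1=2, P2=6, P3=5, P4=1, P5=3, P6=4, P7=1) → (P0=0, P1=2, P2=6, P3=8, P4=1, P5=3, P6=6, P7=1)
step 7: fire ζ:  (P0=0, P1=2, P2=6, P3=8, P4=1, P5=3, P6=6, P7=1) → (P0=0, P1=2, P2=6, P3=11, P4=1, P5=3, P6=8, P7=1)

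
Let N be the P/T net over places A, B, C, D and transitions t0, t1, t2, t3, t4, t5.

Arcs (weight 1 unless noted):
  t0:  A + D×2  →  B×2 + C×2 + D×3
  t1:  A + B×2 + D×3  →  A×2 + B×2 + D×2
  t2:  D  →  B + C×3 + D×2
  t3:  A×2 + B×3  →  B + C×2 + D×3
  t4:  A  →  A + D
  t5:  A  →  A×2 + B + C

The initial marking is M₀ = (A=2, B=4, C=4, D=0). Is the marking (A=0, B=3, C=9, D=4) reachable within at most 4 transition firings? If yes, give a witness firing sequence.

YES — reachable via ⟨t3, t2⟩ (2 firings)

step 1: fire t3:  (A=2, B=4, C=4, D=0) → (A=0, B=2, C=6, D=3)
step 2: fire t2:  (A=0, B=2, C=6, D=3) → (A=0, B=3, C=9, D=4)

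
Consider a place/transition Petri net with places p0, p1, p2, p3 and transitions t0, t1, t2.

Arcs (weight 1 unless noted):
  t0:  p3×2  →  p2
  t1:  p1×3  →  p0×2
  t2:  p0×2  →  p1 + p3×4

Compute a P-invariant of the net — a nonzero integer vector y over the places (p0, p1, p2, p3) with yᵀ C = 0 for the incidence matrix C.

Incidence matrix C (rows=places, cols=transitions):
       t0   t1   t2
   p0   0    2   -2
   p1   0   -3    1
   p2   1    0    0
   p3  -2    0    4

Candidate y = [3, 2, 2, 1]; check y·C column-wise:
  col t0: 3·0 + 2·0 + 2·1 + 1·-2 = 0
  col t1: 3·2 + 2·-3 + 2·0 + 1·0 = 0
  col t2: 3·-2 + 2·1 + 2·0 + 1·4 = 0

y = (p0:3, p1:2, p2:2, p3:1)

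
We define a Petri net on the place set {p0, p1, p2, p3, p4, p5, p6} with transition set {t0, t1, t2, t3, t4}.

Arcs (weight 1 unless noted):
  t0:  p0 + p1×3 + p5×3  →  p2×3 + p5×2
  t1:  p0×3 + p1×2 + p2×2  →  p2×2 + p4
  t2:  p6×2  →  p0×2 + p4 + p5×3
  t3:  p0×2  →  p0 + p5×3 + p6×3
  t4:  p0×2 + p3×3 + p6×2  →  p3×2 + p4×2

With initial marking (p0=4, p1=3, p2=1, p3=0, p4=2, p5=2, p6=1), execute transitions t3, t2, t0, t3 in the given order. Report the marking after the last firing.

step 1: fire t3:  (p0=4, p1=3, p2=1, p3=0, p4=2, p5=2, p6=1) → (p0=3, p1=3, p2=1, p3=0, p4=2, p5=5, p6=4)
step 2: fire t2:  (p0=3, p1=3, p2=1, p3=0, p4=2, p5=5, p6=4) → (p0=5, p1=3, p2=1, p3=0, p4=3, p5=8, p6=2)
step 3: fire t0:  (p0=5, p1=3, p2=1, p3=0, p4=3, p5=8, p6=2) → (p0=4, p1=0, p2=4, p3=0, p4=3, p5=7, p6=2)
step 4: fire t3:  (p0=4, p1=0, p2=4, p3=0, p4=3, p5=7, p6=2) → (p0=3, p1=0, p2=4, p3=0, p4=3, p5=10, p6=5)

(p0=3, p1=0, p2=4, p3=0, p4=3, p5=10, p6=5)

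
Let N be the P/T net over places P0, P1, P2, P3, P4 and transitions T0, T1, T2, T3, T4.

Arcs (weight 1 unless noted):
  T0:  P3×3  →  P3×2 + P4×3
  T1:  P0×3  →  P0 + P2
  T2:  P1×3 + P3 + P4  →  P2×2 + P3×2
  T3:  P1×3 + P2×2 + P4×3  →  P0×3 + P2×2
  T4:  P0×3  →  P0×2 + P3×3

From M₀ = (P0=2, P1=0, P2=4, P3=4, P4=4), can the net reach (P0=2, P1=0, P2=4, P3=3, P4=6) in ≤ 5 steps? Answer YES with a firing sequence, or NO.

NO — not reachable within 5 firings

depth 0: 1 marking
depth 1: 2 markings reached so far
depth 2: 3 markings reached so far
depth 3: 3 markings reached so far
(frontier empty at depth 3; search complete)
target is not among the 3 markings reachable within 5 steps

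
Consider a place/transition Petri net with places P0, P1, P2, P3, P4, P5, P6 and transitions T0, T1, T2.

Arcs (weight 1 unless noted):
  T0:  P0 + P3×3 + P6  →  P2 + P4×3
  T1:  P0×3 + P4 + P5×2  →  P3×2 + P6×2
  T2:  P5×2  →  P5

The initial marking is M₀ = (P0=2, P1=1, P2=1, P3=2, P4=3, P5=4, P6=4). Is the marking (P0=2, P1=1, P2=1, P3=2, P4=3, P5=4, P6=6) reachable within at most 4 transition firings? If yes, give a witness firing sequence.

depth 0: 1 marking
depth 1: 2 markings reached so far
depth 2: 3 markings reached so far
depth 3: 4 markings reached so far
depth 4: 4 markings reached so far
(frontier empty at depth 4; search complete)
target is not among the 4 markings reachable within 4 steps

NO — not reachable within 4 firings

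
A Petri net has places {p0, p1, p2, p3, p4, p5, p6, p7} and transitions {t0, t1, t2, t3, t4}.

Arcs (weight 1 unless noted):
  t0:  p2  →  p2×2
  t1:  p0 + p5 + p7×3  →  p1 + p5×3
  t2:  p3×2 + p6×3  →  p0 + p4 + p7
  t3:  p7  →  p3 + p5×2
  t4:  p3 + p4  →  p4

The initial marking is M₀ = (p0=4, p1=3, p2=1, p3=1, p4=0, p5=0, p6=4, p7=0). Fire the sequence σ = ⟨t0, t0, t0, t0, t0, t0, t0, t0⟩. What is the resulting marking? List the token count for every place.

step 1: fire t0:  (p0=4, p1=3, p2=1, p3=1, p4=0, p5=0, p6=4, p7=0) → (p0=4, p1=3, p2=2, p3=1, p4=0, p5=0, p6=4, p7=0)
step 2: fire t0:  (p0=4, p1=3, p2=2, p3=1, p4=0, p5=0, p6=4, p7=0) → (p0=4, p1=3, p2=3, p3=1, p4=0, p5=0, p6=4, p7=0)
step 3: fire t0:  (p0=4, p1=3, p2=3, p3=1, p4=0, p5=0, p6=4, p7=0) → (p0=4, p1=3, p2=4, p3=1, p4=0, p5=0, p6=4, p7=0)
step 4: fire t0:  (p0=4, p1=3, p2=4, p3=1, p4=0, p5=0, p6=4, p7=0) → (p0=4, p1=3, p2=5, p3=1, p4=0, p5=0, p6=4, p7=0)
step 5: fire t0:  (p0=4, p1=3, p2=5, p3=1, p4=0, p5=0, p6=4, p7=0) → (p0=4, p1=3, p2=6, p3=1, p4=0, p5=0, p6=4, p7=0)
step 6: fire t0:  (p0=4, p1=3, p2=6, p3=1, p4=0, p5=0, p6=4, p7=0) → (p0=4, p1=3, p2=7, p3=1, p4=0, p5=0, p6=4, p7=0)
step 7: fire t0:  (p0=4, p1=3, p2=7, p3=1, p4=0, p5=0, p6=4, p7=0) → (p0=4, p1=3, p2=8, p3=1, p4=0, p5=0, p6=4, p7=0)
step 8: fire t0:  (p0=4, p1=3, p2=8, p3=1, p4=0, p5=0, p6=4, p7=0) → (p0=4, p1=3, p2=9, p3=1, p4=0, p5=0, p6=4, p7=0)

(p0=4, p1=3, p2=9, p3=1, p4=0, p5=0, p6=4, p7=0)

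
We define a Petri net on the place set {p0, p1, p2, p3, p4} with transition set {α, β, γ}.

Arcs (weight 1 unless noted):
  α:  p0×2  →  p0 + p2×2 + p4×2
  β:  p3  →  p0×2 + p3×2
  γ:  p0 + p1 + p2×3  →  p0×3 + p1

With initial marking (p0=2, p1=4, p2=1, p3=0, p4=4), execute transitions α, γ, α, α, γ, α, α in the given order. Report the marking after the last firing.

(p0=1, p1=4, p2=5, p3=0, p4=14)

step 1: fire α:  (p0=2, p1=4, p2=1, p3=0, p4=4) → (p0=1, p1=4, p2=3, p3=0, p4=6)
step 2: fire γ:  (p0=1, p1=4, p2=3, p3=0, p4=6) → (p0=3, p1=4, p2=0, p3=0, p4=6)
step 3: fire α:  (p0=3, p1=4, p2=0, p3=0, p4=6) → (p0=2, p1=4, p2=2, p3=0, p4=8)
step 4: fire α:  (p0=2, p1=4, p2=2, p3=0, p4=8) → (p0=1, p1=4, p2=4, p3=0, p4=10)
step 5: fire γ:  (p0=1, p1=4, p2=4, p3=0, p4=10) → (p0=3, p1=4, p2=1, p3=0, p4=10)
step 6: fire α:  (p0=3, p1=4, p2=1, p3=0, p4=10) → (p0=2, p1=4, p2=3, p3=0, p4=12)
step 7: fire α:  (p0=2, p1=4, p2=3, p3=0, p4=12) → (p0=1, p1=4, p2=5, p3=0, p4=14)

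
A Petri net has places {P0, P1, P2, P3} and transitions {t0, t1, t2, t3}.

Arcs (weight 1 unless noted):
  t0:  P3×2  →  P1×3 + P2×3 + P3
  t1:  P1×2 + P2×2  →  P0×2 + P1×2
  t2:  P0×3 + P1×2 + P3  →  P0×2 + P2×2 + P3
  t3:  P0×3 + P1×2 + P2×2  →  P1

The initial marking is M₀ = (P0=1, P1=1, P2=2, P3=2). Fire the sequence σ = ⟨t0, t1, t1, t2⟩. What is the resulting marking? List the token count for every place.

(P0=4, P1=2, P2=3, P3=1)

step 1: fire t0:  (P0=1, P1=1, P2=2, P3=2) → (P0=1, P1=4, P2=5, P3=1)
step 2: fire t1:  (P0=1, P1=4, P2=5, P3=1) → (P0=3, P1=4, P2=3, P3=1)
step 3: fire t1:  (P0=3, P1=4, P2=3, P3=1) → (P0=5, P1=4, P2=1, P3=1)
step 4: fire t2:  (P0=5, P1=4, P2=1, P3=1) → (P0=4, P1=2, P2=3, P3=1)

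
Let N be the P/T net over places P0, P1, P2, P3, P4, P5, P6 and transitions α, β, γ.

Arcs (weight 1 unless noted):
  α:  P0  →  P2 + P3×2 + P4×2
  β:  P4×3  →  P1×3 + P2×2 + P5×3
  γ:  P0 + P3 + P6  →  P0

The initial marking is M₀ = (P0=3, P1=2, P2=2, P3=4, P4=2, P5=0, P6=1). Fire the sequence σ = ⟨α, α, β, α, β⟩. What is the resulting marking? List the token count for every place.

step 1: fire α:  (P0=3, P1=2, P2=2, P3=4, P4=2, P5=0, P6=1) → (P0=2, P1=2, P2=3, P3=6, P4=4, P5=0, P6=1)
step 2: fire α:  (P0=2, P1=2, P2=3, P3=6, P4=4, P5=0, P6=1) → (P0=1, P1=2, P2=4, P3=8, P4=6, P5=0, P6=1)
step 3: fire β:  (P0=1, P1=2, P2=4, P3=8, P4=6, P5=0, P6=1) → (P0=1, P1=5, P2=6, P3=8, P4=3, P5=3, P6=1)
step 4: fire α:  (P0=1, P1=5, P2=6, P3=8, P4=3, P5=3, P6=1) → (P0=0, P1=5, P2=7, P3=10, P4=5, P5=3, P6=1)
step 5: fire β:  (P0=0, P1=5, P2=7, P3=10, P4=5, P5=3, P6=1) → (P0=0, P1=8, P2=9, P3=10, P4=2, P5=6, P6=1)

(P0=0, P1=8, P2=9, P3=10, P4=2, P5=6, P6=1)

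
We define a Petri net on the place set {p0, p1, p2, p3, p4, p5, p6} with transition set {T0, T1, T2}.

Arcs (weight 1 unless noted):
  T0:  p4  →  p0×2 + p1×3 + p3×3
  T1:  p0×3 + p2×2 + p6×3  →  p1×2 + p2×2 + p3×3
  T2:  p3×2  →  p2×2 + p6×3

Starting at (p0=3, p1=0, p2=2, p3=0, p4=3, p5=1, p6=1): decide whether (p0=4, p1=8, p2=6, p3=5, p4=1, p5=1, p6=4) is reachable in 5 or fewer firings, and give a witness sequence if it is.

step 1: fire T0:  (p0=3, p1=0, p2=2, p3=0, p4=3, p5=1, p6=1) → (p0=5, p1=3, p2=2, p3=3, p4=2, p5=1, p6=1)
step 2: fire T0:  (p0=5, p1=3, p2=2, p3=3, p4=2, p5=1, p6=1) → (p0=7, p1=6, p2=2, p3=6, p4=1, p5=1, p6=1)
step 3: fire T2:  (p0=7, p1=6, p2=2, p3=6, p4=1, p5=1, p6=1) → (p0=7, p1=6, p2=4, p3=4, p4=1, p5=1, p6=4)
step 4: fire T1:  (p0=7, p1=6, p2=4, p3=4, p4=1, p5=1, p6=4) → (p0=4, p1=8, p2=4, p3=7, p4=1, p5=1, p6=1)
step 5: fire T2:  (p0=4, p1=8, p2=4, p3=7, p4=1, p5=1, p6=1) → (p0=4, p1=8, p2=6, p3=5, p4=1, p5=1, p6=4)

YES — reachable via ⟨T0, T0, T2, T1, T2⟩ (5 firings)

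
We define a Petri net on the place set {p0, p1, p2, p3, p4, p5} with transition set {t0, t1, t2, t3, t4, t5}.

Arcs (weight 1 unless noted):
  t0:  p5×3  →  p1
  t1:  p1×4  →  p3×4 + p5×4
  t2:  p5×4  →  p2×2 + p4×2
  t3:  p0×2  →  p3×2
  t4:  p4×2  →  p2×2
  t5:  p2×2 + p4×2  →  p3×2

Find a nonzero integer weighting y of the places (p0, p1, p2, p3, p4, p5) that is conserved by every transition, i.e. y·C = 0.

y = (p0:2, p1:3, p2:1, p3:2, p4:1, p5:1)

Incidence matrix C (rows=places, cols=transitions):
       t0   t1   t2   t3   t4   t5
   p0   0    0    0   -2    0    0
   p1   1   -4    0    0    0    0
   p2   0    0    2    0    2   -2
   p3   0    4    0    2    0    2
   p4   0    0    2    0   -2   -2
   p5  -3    4   -4    0    0    0

Candidate y = [2, 3, 1, 2, 1, 1]; check y·C column-wise:
  col t0: 2·0 + 3·1 + 1·0 + 2·0 + 1·0 + 1·-3 = 0
  col t1: 2·0 + 3·-4 + 1·0 + 2·4 + 1·0 + 1·4 = 0
  col t2: 2·0 + 3·0 + 1·2 + 2·0 + 1·2 + 1·-4 = 0
  col t3: 2·-2 + 3·0 + 1·0 + 2·2 + 1·0 + 1·0 = 0
  col t4: 2·0 + 3·0 + 1·2 + 2·0 + 1·-2 + 1·0 = 0
  col t5: 2·0 + 3·0 + 1·-2 + 2·2 + 1·-2 + 1·0 = 0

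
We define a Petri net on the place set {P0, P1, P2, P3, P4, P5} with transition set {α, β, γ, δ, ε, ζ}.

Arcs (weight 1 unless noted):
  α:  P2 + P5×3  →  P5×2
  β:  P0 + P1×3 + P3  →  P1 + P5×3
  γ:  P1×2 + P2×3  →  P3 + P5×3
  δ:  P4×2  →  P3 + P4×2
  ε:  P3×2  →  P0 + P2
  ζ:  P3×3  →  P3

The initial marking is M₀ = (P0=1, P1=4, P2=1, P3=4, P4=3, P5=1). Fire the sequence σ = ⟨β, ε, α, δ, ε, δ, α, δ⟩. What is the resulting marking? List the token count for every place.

step 1: fire β:  (P0=1, P1=4, P2=1, P3=4, P4=3, P5=1) → (P0=0, P1=2, P2=1, P3=3, P4=3, P5=4)
step 2: fire ε:  (P0=0, P1=2, P2=1, P3=3, P4=3, P5=4) → (P0=1, P1=2, P2=2, P3=1, P4=3, P5=4)
step 3: fire α:  (P0=1, P1=2, P2=2, P3=1, P4=3, P5=4) → (P0=1, P1=2, P2=1, P3=1, P4=3, P5=3)
step 4: fire δ:  (P0=1, P1=2, P2=1, P3=1, P4=3, P5=3) → (P0=1, P1=2, P2=1, P3=2, P4=3, P5=3)
step 5: fire ε:  (P0=1, P1=2, P2=1, P3=2, P4=3, P5=3) → (P0=2, P1=2, P2=2, P3=0, P4=3, P5=3)
step 6: fire δ:  (P0=2, P1=2, P2=2, P3=0, P4=3, P5=3) → (P0=2, P1=2, P2=2, P3=1, P4=3, P5=3)
step 7: fire α:  (P0=2, P1=2, P2=2, P3=1, P4=3, P5=3) → (P0=2, P1=2, P2=1, P3=1, P4=3, P5=2)
step 8: fire δ:  (P0=2, P1=2, P2=1, P3=1, P4=3, P5=2) → (P0=2, P1=2, P2=1, P3=2, P4=3, P5=2)

(P0=2, P1=2, P2=1, P3=2, P4=3, P5=2)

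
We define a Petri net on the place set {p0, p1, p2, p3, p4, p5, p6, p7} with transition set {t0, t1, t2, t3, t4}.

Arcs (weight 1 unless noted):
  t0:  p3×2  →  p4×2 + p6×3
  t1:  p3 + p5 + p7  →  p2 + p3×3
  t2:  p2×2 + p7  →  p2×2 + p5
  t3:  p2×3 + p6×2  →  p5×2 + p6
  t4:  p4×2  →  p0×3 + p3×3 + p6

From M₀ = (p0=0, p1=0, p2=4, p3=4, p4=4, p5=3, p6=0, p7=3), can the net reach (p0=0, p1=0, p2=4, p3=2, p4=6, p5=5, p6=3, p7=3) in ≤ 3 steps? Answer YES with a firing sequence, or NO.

NO — not reachable within 3 firings

depth 0: 1 marking
depth 1: 5 markings reached so far
depth 2: 16 markings reached so far
depth 3: 39 markings reached so far
target is not among the 39 markings reachable within 3 steps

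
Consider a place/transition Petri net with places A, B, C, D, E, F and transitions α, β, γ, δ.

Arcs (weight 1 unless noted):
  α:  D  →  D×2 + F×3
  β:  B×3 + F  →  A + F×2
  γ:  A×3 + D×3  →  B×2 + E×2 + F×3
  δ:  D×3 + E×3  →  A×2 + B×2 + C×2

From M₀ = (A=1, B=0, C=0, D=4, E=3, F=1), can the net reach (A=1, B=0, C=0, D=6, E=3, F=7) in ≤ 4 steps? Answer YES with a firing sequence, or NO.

step 1: fire α:  (A=1, B=0, C=0, D=4, E=3, F=1) → (A=1, B=0, C=0, D=5, E=3, F=4)
step 2: fire α:  (A=1, B=0, C=0, D=5, E=3, F=4) → (A=1, B=0, C=0, D=6, E=3, F=7)

YES — reachable via ⟨α, α⟩ (2 firings)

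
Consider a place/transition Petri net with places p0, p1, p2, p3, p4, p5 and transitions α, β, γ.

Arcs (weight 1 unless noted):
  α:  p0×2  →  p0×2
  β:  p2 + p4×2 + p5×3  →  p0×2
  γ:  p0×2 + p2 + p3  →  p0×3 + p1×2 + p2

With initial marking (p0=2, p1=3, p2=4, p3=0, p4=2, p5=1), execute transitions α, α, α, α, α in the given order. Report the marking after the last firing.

step 1: fire α:  (p0=2, p1=3, p2=4, p3=0, p4=2, p5=1) → (p0=2, p1=3, p2=4, p3=0, p4=2, p5=1)
step 2: fire α:  (p0=2, p1=3, p2=4, p3=0, p4=2, p5=1) → (p0=2, p1=3, p2=4, p3=0, p4=2, p5=1)
step 3: fire α:  (p0=2, p1=3, p2=4, p3=0, p4=2, p5=1) → (p0=2, p1=3, p2=4, p3=0, p4=2, p5=1)
step 4: fire α:  (p0=2, p1=3, p2=4, p3=0, p4=2, p5=1) → (p0=2, p1=3, p2=4, p3=0, p4=2, p5=1)
step 5: fire α:  (p0=2, p1=3, p2=4, p3=0, p4=2, p5=1) → (p0=2, p1=3, p2=4, p3=0, p4=2, p5=1)

(p0=2, p1=3, p2=4, p3=0, p4=2, p5=1)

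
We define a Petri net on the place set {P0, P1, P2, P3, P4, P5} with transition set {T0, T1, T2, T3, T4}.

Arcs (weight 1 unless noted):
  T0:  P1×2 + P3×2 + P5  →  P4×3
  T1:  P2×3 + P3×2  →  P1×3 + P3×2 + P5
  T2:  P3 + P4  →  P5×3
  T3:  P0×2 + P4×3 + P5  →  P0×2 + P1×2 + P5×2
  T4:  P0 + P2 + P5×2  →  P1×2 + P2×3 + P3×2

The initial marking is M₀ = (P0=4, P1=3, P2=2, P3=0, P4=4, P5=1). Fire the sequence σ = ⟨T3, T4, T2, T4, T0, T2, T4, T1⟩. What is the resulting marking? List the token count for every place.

step 1: fire T3:  (P0=4, P1=3, P2=2, P3=0, P4=4, P5=1) → (P0=4, P1=5, P2=2, P3=0, P4=1, P5=2)
step 2: fire T4:  (P0=4, P1=5, P2=2, P3=0, P4=1, P5=2) → (P0=3, P1=7, P2=4, P3=2, P4=1, P5=0)
step 3: fire T2:  (P0=3, P1=7, P2=4, P3=2, P4=1, P5=0) → (P0=3, P1=7, P2=4, P3=1, P4=0, P5=3)
step 4: fire T4:  (P0=3, P1=7, P2=4, P3=1, P4=0, P5=3) → (P0=2, P1=9, P2=6, P3=3, P4=0, P5=1)
step 5: fire T0:  (P0=2, P1=9, P2=6, P3=3, P4=0, P5=1) → (P0=2, P1=7, P2=6, P3=1, P4=3, P5=0)
step 6: fire T2:  (P0=2, P1=7, P2=6, P3=1, P4=3, P5=0) → (P0=2, P1=7, P2=6, P3=0, P4=2, P5=3)
step 7: fire T4:  (P0=2, P1=7, P2=6, P3=0, P4=2, P5=3) → (P0=1, P1=9, P2=8, P3=2, P4=2, P5=1)
step 8: fire T1:  (P0=1, P1=9, P2=8, P3=2, P4=2, P5=1) → (P0=1, P1=12, P2=5, P3=2, P4=2, P5=2)

(P0=1, P1=12, P2=5, P3=2, P4=2, P5=2)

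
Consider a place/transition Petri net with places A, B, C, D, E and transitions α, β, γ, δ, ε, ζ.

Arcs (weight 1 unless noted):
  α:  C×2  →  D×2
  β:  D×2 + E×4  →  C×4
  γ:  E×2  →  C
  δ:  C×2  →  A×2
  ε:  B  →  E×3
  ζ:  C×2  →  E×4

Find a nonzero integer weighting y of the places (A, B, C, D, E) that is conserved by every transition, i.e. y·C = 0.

y = (A:2, B:3, C:2, D:2, E:1)

Incidence matrix C (rows=places, cols=transitions):
        α    β    γ    δ    ε    ζ
    A   0    0    0    2    0    0
    B   0    0    0    0   -1    0
    C  -2    4    1   -2    0   -2
    D   2   -2    0    0    0    0
    E   0   -4   -2    0    3    4

Candidate y = [2, 3, 2, 2, 1]; check y·C column-wise:
  col α: 2·0 + 3·0 + 2·-2 + 2·2 + 1·0 = 0
  col β: 2·0 + 3·0 + 2·4 + 2·-2 + 1·-4 = 0
  col γ: 2·0 + 3·0 + 2·1 + 2·0 + 1·-2 = 0
  col δ: 2·2 + 3·0 + 2·-2 + 2·0 + 1·0 = 0
  col ε: 2·0 + 3·-1 + 2·0 + 2·0 + 1·3 = 0
  col ζ: 2·0 + 3·0 + 2·-2 + 2·0 + 1·4 = 0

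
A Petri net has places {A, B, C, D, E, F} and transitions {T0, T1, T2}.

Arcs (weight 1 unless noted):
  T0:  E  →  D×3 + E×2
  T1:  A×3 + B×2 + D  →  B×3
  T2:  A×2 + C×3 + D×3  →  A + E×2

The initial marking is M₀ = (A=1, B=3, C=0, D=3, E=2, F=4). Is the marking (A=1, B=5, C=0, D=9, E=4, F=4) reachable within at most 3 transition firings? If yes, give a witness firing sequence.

depth 0: 1 marking
depth 1: 2 markings reached so far
depth 2: 3 markings reached so far
depth 3: 4 markings reached so far
target is not among the 4 markings reachable within 3 steps

NO — not reachable within 3 firings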